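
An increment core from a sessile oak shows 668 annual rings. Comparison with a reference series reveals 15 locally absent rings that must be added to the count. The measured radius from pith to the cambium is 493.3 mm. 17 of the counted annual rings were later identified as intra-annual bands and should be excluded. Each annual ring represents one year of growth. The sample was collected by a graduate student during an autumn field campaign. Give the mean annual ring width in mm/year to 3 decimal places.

Correcting the raw count gives 668 − 17 + 15 = 666 true annual rings.
Extension rate ≈ 493.3 / 666 = 0.741 mm/year.

0.741 mm/year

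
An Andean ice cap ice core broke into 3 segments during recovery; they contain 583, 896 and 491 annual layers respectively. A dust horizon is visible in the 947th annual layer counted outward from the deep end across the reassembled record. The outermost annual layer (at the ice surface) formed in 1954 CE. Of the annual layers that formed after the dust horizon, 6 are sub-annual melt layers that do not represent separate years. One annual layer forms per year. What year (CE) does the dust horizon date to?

937 CE

Total annual layers = 583 + 896 + 491 = 1970.
The dust horizon sits at annual layer 947 from the deep end, so 1970 − 947 = 1023 annual layers formed after it.
1023 − 6 false = 1017 true annual layers after the dust horizon.
The annual layer at the ice surface is 1954 CE, so the dust horizon dates to 1954 − 1017 = 937 CE.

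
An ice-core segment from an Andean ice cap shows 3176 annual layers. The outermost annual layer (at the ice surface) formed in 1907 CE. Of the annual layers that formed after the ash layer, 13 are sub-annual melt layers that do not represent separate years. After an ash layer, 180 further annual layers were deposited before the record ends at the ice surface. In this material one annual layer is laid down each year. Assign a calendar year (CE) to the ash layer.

180 annual layers formed after the ash layer.
Excluding 13 false annual layers: 180 − 13 = 167.
1907 − 167 = 1740 CE.

1740 CE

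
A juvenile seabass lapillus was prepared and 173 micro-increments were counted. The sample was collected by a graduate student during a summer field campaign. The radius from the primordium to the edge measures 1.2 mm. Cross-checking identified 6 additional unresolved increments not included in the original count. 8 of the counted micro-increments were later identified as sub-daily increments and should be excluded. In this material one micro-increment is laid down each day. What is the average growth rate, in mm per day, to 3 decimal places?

0.007 mm per day

Adjusted count: 173 − 8 + 6 = 171 micro-increments.
Extension rate ≈ 1.2 / 171 = 0.007 mm per day.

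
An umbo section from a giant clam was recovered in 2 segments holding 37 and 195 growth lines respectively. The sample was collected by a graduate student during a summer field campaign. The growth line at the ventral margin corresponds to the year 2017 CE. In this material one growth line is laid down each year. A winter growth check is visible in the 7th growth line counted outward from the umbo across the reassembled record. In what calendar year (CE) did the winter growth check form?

1792 CE

Total growth lines = 37 + 195 = 232.
Between growth line 7 and the ventral margin there are 232 − 7 = 225 growth lines.
The growth line at the ventral margin is 2017 CE, so the winter growth check dates to 2017 − 225 = 1792 CE.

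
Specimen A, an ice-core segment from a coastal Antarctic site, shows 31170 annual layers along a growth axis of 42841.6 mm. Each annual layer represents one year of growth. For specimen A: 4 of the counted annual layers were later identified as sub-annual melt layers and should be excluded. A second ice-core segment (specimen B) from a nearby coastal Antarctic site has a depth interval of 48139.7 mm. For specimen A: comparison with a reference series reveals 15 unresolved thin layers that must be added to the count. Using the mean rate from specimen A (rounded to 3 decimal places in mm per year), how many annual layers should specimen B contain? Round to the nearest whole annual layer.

35036 annual layers

Specimen A: after corrections the count is 31170 − 4 + 15 = 31181 annual layers.
A: 42841.6 mm over 31181 years gives 42841.6 / 31181 ≈ 1.374 mm/year.
Specimen B: 48139.7 mm / 1.374 mm per year = 35036.17 years ≈ 35036 annual layers.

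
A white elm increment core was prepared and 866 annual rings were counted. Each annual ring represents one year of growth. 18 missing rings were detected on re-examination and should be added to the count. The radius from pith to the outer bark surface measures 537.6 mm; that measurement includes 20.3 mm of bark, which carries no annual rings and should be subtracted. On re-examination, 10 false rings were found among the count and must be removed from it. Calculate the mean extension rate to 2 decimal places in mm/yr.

True annual ring count = 866 − 10 + 18 = 874.
The growth record spans 537.6 − 20.3 = 517.3 mm.
Extension rate ≈ 517.3 / 874 = 0.59 mm/yr.

0.59 mm/yr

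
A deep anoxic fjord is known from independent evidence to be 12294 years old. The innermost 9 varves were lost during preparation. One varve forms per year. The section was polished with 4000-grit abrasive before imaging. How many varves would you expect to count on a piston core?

12285 varves

At one varve per year, 12294 years correspond to 12294 varves.
Less the 9 uncaptured varves: 12294 − 9 = 12285.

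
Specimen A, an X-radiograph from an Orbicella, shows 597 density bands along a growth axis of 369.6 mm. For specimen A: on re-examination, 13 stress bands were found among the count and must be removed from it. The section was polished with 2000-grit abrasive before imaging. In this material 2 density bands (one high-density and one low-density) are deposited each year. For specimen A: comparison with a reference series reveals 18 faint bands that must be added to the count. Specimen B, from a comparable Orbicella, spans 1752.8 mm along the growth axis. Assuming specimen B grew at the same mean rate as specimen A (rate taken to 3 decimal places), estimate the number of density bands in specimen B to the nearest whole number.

2855 density bands

Specimen A: after corrections the count is 597 − 13 + 18 = 602 density bands.
Specimen A: 602 density bands at 2 per year is 602 / 2 = 301 years.
A: 369.6 mm over 301 years gives 369.6 / 301 ≈ 1.228 mm/year.
For B, 1752.8 / 1.228 = 1427.36 years; at 2 density bands per year that is 1427.36 × 2 ≈ 2855 density bands.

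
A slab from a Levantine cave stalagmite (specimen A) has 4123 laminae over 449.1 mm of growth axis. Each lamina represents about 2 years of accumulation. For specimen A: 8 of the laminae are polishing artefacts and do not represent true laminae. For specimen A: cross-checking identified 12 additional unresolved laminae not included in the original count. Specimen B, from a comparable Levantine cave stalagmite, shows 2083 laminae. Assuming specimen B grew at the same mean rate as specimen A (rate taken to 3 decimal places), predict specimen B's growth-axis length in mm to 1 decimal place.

Specimen A: correcting the raw count gives 4123 − 8 + 12 = 4127 true laminae.
Specimen A: 4127 laminae at 2 years each span 4127 × 2 = 8254 years.
A: 449.1 mm over 8254 years gives 449.1 / 8254 ≈ 0.054 mm per year.
Specimen B: multiplying by 2 years per lamina: 2083 × 2 = 4166 years. For B, 0.054 mm/year × 4166 years = 225.0 mm.

225.0 mm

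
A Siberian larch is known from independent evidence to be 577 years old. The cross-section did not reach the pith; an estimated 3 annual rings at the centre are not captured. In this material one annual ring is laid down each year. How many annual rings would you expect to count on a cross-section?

574 annual rings

Expected annual rings over 577 years: 577.
Less the 3 uncaptured annual rings: 577 − 3 = 574.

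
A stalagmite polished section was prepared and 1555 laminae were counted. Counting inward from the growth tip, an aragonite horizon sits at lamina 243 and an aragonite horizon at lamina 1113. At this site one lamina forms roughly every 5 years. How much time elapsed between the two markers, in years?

4350 yr

1113 − 243 = 870 laminae lie between the two events.
870 laminae at 5 years each span 870 × 5 = 4350 years.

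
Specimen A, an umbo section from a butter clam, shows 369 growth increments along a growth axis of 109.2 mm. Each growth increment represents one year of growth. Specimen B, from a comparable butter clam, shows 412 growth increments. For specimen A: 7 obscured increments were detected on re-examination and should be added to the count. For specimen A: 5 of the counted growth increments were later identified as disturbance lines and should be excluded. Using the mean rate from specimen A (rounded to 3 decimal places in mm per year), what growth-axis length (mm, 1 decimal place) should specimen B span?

121.1 mm

Specimen A: adjusted count: 369 − 5 + 7 = 371 growth increments.
A: 109.2 mm over 371 years gives 109.2 / 371 ≈ 0.294 mm/year.
For B, 0.294 mm/year × 412 years = 121.1 mm.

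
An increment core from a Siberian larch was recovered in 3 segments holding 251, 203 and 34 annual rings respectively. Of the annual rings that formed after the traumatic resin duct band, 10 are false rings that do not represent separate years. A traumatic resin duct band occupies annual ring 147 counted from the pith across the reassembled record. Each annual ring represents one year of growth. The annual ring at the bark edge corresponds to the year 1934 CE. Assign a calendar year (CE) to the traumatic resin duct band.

Total annual rings = 251 + 203 + 34 = 488.
Between annual ring 147 and the bark edge there are 488 − 147 = 341 annual rings.
341 − 10 false = 331 true annual rings after the traumatic resin duct band.
Counting back 331 years from 1934 CE places the traumatic resin duct band in 1934 − 331 = 1603 CE.

1603 CE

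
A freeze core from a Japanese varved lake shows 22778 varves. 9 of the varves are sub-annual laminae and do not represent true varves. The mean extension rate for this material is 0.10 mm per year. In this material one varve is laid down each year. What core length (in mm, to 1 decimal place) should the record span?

True varve count = 22778 − 9 = 22769.
22769 years at 0.10 mm/year gives 0.10 × 22769 = 2276.9 mm.

2276.9 mm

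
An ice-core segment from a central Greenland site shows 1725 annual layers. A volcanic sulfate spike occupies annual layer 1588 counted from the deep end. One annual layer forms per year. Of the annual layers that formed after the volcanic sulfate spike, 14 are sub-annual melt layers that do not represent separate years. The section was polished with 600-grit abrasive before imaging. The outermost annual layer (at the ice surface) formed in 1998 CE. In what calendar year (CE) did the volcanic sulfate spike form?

1875 CE

The volcanic sulfate spike sits at annual layer 1588 from the deep end, so 1725 − 1588 = 137 annual layers formed after it.
Excluding 14 false annual layers: 137 − 14 = 123.
The annual layer at the ice surface is 1998 CE, so the volcanic sulfate spike dates to 1998 − 123 = 1875 CE.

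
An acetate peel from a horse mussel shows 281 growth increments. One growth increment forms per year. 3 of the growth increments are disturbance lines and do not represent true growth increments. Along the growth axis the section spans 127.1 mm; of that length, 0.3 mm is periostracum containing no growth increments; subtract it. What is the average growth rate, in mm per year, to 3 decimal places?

0.456 mm per year

Adjusted count: 281 − 3 = 278 growth increments.
Removing the 0.3 mm offcut leaves 127.1 − 0.3 = 126.8 mm.
Mean rate = 126.8 mm / 278 years ≈ 0.456 mm per year.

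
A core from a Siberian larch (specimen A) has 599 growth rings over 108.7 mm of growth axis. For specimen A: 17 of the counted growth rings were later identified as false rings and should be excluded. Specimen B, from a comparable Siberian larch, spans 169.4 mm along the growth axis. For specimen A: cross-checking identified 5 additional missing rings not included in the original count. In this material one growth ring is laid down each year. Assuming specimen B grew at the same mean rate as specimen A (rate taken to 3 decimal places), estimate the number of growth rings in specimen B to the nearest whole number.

916 growth rings

Specimen A: after corrections the count is 599 − 17 + 5 = 587 growth rings.
A: Extension rate ≈ 108.7 / 587 = 0.185 mm/year.
B spans 169.4 / 0.185 = 915.68 years ≈ 916 growth rings.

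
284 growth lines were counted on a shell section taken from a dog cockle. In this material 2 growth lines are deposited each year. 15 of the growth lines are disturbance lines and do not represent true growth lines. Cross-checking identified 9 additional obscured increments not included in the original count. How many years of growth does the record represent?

True growth line count = 284 − 15 + 9 = 278.
Dividing by 2 growth lines per year: 278 / 2 = 139 years.

139 years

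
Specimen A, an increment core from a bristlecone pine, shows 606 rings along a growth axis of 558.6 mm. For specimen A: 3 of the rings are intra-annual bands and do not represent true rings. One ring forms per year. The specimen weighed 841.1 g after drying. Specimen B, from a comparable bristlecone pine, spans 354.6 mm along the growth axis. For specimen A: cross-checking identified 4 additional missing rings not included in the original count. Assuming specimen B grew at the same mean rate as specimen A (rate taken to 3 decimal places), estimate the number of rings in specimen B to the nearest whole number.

Specimen A: true ring count = 606 − 3 + 4 = 607.
A: Mean rate = 558.6 mm / 607 years ≈ 0.920 mm per year.
Specimen B: 354.6 mm / 0.920 mm per year = 385.43 years ≈ 385 rings.

385 rings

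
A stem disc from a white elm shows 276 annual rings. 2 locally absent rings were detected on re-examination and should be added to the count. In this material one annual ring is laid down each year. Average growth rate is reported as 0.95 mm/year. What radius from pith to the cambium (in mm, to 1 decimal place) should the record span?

Correcting the raw count gives 276 + 2 = 278 true annual rings.
Predicted length = 0.95 mm/year × 278 years = 264.1 mm.

264.1 mm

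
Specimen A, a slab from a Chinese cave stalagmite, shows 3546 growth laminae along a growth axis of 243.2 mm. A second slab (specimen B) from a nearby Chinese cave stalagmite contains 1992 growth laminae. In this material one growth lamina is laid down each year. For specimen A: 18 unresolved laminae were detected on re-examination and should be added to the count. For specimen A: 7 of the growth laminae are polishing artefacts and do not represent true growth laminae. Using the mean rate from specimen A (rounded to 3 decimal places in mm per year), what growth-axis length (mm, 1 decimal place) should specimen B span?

Specimen A: true growth lamina count = 3546 − 7 + 18 = 3557.
A: Mean rate = 243.2 mm / 3557 years ≈ 0.068 mm/yr.
Length of B = 0.068 × 1992 = 135.5 mm.

135.5 mm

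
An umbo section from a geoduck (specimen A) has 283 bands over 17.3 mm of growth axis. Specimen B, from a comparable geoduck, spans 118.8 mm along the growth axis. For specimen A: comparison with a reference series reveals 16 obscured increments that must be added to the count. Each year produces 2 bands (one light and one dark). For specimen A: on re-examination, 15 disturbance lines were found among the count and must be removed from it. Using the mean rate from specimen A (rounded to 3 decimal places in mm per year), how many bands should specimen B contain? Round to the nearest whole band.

Specimen A: correcting the raw count gives 283 − 15 + 16 = 284 true bands.
Specimen A: with 2 bands per year, 284 / 2 = 142 years.
A: 17.3 mm over 142 years gives 17.3 / 142 ≈ 0.122 mm per year.
B spans 118.8 / 0.122 = 973.77 years; at 2 bands per year that is 973.77 × 2 ≈ 1948 bands.

1948 bands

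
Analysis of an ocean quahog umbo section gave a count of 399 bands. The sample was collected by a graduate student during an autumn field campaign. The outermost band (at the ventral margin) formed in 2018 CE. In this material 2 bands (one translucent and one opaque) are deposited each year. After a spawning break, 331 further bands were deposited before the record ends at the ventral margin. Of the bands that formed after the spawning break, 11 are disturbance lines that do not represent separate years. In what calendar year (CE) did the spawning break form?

331 bands formed after the spawning break.
331 − 11 false = 320 true bands after the spawning break.
320 bands at 2 per year is 320 / 2 = 160 years.
The band at the ventral margin is 2018 CE, so the spawning break dates to 2018 − 160 = 1858 CE.

1858 CE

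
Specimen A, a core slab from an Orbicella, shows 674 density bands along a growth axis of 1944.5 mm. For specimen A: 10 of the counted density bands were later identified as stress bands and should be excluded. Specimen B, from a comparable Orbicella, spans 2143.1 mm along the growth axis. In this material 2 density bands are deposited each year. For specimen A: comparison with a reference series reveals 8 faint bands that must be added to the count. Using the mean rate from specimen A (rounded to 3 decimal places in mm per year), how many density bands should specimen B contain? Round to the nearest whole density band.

Specimen A: correcting the raw count gives 674 − 10 + 8 = 672 true density bands.
Specimen A: dividing by 2 density bands per year: 672 / 2 = 336 years.
A: 1944.5 mm over 336 years gives 1944.5 / 336 ≈ 5.787 mm per year.
For B, 2143.1 / 5.787 = 370.33 years; at 2 density bands per year that is 370.33 × 2 ≈ 741 density bands.

741 density bands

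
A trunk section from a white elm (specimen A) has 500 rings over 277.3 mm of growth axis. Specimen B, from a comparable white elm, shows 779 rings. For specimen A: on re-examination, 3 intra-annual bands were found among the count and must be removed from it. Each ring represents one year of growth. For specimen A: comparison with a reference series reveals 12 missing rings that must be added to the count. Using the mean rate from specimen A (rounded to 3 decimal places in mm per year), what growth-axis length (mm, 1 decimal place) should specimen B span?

Specimen A: after corrections the count is 500 − 3 + 12 = 509 rings.
A: Mean rate = 277.3 mm / 509 years ≈ 0.545 mm/yr.
B's length ≈ 0.545 × 779 = 424.6 mm.

424.6 mm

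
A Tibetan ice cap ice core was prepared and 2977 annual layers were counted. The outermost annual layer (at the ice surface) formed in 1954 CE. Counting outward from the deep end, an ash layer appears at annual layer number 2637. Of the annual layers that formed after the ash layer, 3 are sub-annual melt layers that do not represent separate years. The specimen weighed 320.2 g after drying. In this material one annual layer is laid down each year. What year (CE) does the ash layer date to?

1617 CE

The ash layer sits at annual layer 2637 from the deep end, so 2977 − 2637 = 340 annual layers formed after it.
Removing the 3 false annual layers leaves 340 − 3 = 337 true annual layers beyond the ash layer.
1954 − 337 = 1617 CE.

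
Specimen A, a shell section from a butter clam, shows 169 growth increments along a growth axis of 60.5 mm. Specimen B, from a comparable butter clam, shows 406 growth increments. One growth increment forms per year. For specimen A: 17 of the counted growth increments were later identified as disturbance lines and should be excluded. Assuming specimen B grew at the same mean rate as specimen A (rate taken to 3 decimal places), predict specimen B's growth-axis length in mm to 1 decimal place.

Specimen A: true growth increment count = 169 − 17 = 152.
A: 60.5 mm over 152 years gives 60.5 / 152 ≈ 0.398 mm/yr.
Length of B = 0.398 × 406 = 161.6 mm.

161.6 mm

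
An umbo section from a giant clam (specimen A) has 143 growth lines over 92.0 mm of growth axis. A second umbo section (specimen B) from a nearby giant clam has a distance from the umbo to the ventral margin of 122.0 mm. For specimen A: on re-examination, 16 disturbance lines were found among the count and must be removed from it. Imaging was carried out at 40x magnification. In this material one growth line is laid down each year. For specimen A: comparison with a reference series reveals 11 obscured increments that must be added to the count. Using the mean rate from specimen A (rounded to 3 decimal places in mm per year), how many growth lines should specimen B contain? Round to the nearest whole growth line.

Specimen A: true growth line count = 143 − 16 + 11 = 138.
A: Extension rate ≈ 92.0 / 138 = 0.667 mm/year.
For B, 122.0 / 0.667 = 182.91 years ≈ 183 growth lines.

183 growth lines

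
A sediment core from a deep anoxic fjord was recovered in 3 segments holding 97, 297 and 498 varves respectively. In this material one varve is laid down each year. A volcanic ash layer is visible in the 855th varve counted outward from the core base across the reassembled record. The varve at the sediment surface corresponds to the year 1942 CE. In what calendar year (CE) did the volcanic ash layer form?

Total varves = 97 + 297 + 498 = 892.
Between varve 855 and the sediment surface there are 892 − 855 = 37 varves.
Counting back 37 years from 1942 CE places the volcanic ash layer in 1942 − 37 = 1905 CE.

1905 CE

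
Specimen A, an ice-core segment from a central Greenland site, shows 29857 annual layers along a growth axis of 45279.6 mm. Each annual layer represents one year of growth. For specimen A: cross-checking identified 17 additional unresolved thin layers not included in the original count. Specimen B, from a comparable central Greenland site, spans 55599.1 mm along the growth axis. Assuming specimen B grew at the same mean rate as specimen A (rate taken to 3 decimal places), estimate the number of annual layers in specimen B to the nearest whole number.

Specimen A: adjusted count: 29857 + 17 = 29874 annual layers.
A: Extension rate ≈ 45279.6 / 29874 = 1.516 mm per year.
Specimen B: 55599.1 mm / 1.516 mm per year = 36674.87 years ≈ 36675 annual layers.

36675 annual layers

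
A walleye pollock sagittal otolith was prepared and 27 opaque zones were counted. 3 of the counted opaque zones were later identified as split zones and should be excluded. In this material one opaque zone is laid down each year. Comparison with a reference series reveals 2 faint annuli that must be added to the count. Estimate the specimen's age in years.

26 years

True opaque zone count = 27 − 3 + 2 = 26.
With a one-to-one opaque zone periodicity this is 26 years.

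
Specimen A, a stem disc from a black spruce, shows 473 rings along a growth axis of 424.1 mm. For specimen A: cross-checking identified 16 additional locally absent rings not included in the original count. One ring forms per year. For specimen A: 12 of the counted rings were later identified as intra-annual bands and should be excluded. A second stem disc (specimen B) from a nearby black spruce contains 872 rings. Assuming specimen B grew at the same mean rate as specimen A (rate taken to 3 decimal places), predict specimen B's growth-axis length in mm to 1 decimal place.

775.2 mm

Specimen A: true ring count = 473 − 12 + 16 = 477.
A: Extension rate ≈ 424.1 / 477 = 0.889 mm/yr.
B's length ≈ 0.889 × 872 = 775.2 mm.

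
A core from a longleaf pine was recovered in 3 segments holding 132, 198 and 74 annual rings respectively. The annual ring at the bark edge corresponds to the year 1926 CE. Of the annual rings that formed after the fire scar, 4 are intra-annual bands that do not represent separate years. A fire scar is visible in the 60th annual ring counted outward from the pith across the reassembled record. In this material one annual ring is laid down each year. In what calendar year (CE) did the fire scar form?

Total annual rings = 132 + 198 + 74 = 404.
404 − 60 = 344 annual rings lie beyond the fire scar toward the bark edge.
Removing the 4 false annual rings leaves 344 − 4 = 340 true annual rings beyond the fire scar.
Counting back 340 years from 1926 CE places the fire scar in 1926 − 340 = 1586 CE.

1586 CE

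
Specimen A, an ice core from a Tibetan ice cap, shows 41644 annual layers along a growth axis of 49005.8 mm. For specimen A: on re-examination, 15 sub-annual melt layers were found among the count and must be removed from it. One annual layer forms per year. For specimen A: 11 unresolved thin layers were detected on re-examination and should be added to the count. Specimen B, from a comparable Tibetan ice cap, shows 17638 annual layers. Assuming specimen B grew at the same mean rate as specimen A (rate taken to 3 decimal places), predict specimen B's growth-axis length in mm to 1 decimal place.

Specimen A: true annual layer count = 41644 − 15 + 11 = 41640.
A: 49005.8 mm over 41640 years gives 49005.8 / 41640 ≈ 1.177 mm/yr.
Length of B = 1.177 × 17638 = 20759.9 mm.

20759.9 mm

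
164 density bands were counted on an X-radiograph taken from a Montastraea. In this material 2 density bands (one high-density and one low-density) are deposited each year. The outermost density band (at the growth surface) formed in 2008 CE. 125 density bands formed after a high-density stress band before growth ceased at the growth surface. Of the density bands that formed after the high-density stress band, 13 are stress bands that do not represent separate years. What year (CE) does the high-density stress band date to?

1952 CE

125 density bands post-date the high-density stress band.
125 − 13 false = 112 true density bands after the high-density stress band.
Dividing by 2 density bands per year: 112 / 2 = 56 years.
The density band at the growth surface is 2008 CE, so the high-density stress band dates to 2008 − 56 = 1952 CE.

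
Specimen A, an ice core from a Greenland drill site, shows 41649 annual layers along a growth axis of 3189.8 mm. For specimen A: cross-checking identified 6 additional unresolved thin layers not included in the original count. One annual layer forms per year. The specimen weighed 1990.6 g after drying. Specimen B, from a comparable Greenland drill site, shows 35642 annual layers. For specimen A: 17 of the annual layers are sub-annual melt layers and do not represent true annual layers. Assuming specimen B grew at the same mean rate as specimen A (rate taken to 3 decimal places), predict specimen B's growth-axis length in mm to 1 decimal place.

2744.4 mm

Specimen A: after corrections the count is 41649 − 17 + 6 = 41638 annual layers.
A: 3189.8 mm over 41638 years gives 3189.8 / 41638 ≈ 0.077 mm/yr.
B's length ≈ 0.077 × 35642 = 2744.4 mm.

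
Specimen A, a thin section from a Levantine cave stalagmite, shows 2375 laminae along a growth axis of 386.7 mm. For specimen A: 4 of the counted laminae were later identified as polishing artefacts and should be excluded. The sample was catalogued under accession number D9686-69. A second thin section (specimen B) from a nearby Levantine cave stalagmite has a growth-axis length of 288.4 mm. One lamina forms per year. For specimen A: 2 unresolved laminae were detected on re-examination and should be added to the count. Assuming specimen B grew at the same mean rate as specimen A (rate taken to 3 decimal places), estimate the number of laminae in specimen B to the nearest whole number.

1769 laminae

Specimen A: after corrections the count is 2375 − 4 + 2 = 2373 laminae.
A: Extension rate ≈ 386.7 / 2373 = 0.163 mm/year.
Specimen B: 288.4 mm / 0.163 mm per year = 1769.33 years ≈ 1769 laminae.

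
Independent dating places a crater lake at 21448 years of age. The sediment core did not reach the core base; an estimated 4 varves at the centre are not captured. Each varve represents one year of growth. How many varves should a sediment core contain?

21444 varves

One varve per year gives 21448 varves over 21448 years.
21448 − 4 missed = 21444 varves expected in the prepared section.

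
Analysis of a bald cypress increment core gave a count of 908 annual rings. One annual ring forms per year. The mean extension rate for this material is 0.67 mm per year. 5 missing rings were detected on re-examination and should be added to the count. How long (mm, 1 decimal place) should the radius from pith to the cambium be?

Correcting the raw count gives 908 + 5 = 913 true annual rings.
913 years at 0.67 mm/year gives 0.67 × 913 = 611.7 mm.

611.7 mm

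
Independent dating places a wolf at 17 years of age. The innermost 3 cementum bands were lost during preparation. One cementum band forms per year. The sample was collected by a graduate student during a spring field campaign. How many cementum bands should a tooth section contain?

One cementum band per year gives 17 cementum bands over 17 years.
Less the 3 uncaptured cementum bands: 17 − 3 = 14.

14 cementum bands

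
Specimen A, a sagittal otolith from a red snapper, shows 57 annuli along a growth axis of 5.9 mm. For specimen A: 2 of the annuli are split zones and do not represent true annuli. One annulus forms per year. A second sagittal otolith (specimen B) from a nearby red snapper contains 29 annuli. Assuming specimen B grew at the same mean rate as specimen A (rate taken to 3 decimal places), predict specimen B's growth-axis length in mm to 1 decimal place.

3.1 mm

Specimen A: true annulus count = 57 − 2 = 55.
A: Extension rate ≈ 5.9 / 55 = 0.107 mm/year.
Length of B = 0.107 × 29 = 3.1 mm.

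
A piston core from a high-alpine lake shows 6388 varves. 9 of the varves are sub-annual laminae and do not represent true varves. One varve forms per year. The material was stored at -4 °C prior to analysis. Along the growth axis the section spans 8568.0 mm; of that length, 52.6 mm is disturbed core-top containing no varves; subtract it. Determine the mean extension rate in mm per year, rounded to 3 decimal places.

1.335 mm per year

After corrections the count is 6388 − 9 = 6379 varves.
The growth record spans 8568.0 − 52.6 = 8515.4 mm.
Mean rate = 8515.4 mm / 6379 years ≈ 1.335 mm per year.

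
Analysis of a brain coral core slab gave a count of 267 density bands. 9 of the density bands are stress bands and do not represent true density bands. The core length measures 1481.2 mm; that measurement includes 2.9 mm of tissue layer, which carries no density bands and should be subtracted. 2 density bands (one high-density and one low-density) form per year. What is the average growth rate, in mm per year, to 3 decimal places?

11.460 mm per year

Correcting the raw count gives 267 − 9 = 258 true density bands.
258 density bands at 2 per year is 258 / 2 = 129 years.
Net length = 1481.2 − 2.9 = 1478.3 mm.
Extension rate ≈ 1478.3 / 129 = 11.460 mm per year.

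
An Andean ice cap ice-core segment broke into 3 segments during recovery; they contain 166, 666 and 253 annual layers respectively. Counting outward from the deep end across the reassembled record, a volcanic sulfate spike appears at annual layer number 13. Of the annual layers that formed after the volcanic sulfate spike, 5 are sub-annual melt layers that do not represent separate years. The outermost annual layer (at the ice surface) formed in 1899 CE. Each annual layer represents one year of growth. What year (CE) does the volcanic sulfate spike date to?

Total annual layers = 166 + 666 + 253 = 1085.
1085 − 13 = 1072 annual layers lie beyond the volcanic sulfate spike toward the ice surface.
Removing the 5 false annual layers leaves 1072 − 5 = 1067 true annual layers beyond the volcanic sulfate spike.
The annual layer at the ice surface is 1899 CE, so the volcanic sulfate spike dates to 1899 − 1067 = 832 CE.

832 CE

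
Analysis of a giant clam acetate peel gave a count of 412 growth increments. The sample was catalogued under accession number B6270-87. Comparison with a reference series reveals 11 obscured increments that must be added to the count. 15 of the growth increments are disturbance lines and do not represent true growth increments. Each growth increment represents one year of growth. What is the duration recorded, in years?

408 yr

Adjusted count: 412 − 15 + 11 = 408 growth increments.
One growth increment per year makes the duration 408 years.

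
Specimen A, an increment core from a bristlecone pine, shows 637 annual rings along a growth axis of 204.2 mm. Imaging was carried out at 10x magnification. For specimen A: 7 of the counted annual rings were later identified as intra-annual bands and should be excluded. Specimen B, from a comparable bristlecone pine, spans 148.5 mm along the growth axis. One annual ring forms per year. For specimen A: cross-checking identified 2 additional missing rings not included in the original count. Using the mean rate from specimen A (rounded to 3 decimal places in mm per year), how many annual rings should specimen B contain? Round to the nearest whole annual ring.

Specimen A: true annual ring count = 637 − 7 + 2 = 632.
A: 204.2 mm over 632 years gives 204.2 / 632 ≈ 0.323 mm/year.
For B, 148.5 / 0.323 = 459.75 years ≈ 460 annual rings.

460 annual rings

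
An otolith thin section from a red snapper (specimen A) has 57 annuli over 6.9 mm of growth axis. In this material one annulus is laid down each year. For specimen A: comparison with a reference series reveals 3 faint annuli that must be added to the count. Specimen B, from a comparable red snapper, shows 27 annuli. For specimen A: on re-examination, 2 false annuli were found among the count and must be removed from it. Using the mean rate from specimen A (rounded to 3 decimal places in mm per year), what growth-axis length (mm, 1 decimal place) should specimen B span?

Specimen A: after corrections the count is 57 − 2 + 3 = 58 annuli.
A: Extension rate ≈ 6.9 / 58 = 0.119 mm/year.
For B, 0.119 mm/year × 27 years = 3.2 mm.

3.2 mm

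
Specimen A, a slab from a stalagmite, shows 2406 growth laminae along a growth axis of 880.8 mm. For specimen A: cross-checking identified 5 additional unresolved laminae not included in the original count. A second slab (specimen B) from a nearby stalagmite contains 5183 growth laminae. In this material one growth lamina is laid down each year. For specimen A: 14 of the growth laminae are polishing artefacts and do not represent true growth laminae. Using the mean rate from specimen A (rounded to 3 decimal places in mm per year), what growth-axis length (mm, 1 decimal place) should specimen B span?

Specimen A: true growth lamina count = 2406 − 14 + 5 = 2397.
A: 880.8 mm over 2397 years gives 880.8 / 2397 ≈ 0.367 mm per year.
Length of B = 0.367 × 5183 = 1902.2 mm.

1902.2 mm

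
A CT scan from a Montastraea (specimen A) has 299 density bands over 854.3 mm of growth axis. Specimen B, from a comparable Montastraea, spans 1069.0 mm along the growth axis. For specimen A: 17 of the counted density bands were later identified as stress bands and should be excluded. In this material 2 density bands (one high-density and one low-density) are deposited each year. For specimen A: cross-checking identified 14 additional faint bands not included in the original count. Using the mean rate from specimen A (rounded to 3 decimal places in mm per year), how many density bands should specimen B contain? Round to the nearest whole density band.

Specimen A: adjusted count: 299 − 17 + 14 = 296 density bands.
Specimen A: dividing by 2 density bands per year: 296 / 2 = 148 years.
A: Mean rate = 854.3 mm / 148 years ≈ 5.772 mm per year.
Specimen B: 1069.0 mm / 5.772 mm per year = 185.20 years; at 2 density bands per year that is 185.20 × 2 ≈ 370 density bands.

370 density bands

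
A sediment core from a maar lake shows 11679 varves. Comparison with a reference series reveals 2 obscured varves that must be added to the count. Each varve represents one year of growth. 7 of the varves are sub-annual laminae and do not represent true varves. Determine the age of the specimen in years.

After corrections the count is 11679 − 7 + 2 = 11674 varves.
One varve per year makes the duration 11674 years.

11674 yr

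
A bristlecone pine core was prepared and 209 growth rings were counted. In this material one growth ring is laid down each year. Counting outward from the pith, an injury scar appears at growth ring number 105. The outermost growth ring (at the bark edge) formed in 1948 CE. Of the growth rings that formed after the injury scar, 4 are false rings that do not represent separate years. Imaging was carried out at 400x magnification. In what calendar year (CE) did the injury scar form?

1848 CE

209 − 105 = 104 growth rings lie beyond the injury scar toward the bark edge.
104 − 4 false = 100 true growth rings after the injury scar.
Counting back 100 years from 1948 CE places the injury scar in 1948 − 100 = 1848 CE.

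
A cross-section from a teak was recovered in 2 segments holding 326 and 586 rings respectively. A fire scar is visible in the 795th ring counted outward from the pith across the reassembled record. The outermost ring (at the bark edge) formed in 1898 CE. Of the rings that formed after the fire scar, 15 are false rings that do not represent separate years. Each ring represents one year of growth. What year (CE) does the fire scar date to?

Total rings = 326 + 586 = 912.
Between ring 795 and the bark edge there are 912 − 795 = 117 rings.
Removing the 15 false rings leaves 117 − 15 = 102 true rings beyond the fire scar.
The ring at the bark edge is 1898 CE, so the fire scar dates to 1898 − 102 = 1796 CE.

1796 CE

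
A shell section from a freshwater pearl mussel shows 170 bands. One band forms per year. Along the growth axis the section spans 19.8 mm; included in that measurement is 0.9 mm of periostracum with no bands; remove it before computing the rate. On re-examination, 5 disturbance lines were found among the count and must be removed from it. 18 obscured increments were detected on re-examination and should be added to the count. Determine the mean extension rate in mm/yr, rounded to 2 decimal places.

0.10 mm/yr

Correcting the raw count gives 170 − 5 + 18 = 183 true bands.
The growth record spans 19.8 − 0.9 = 18.9 mm.
Extension rate ≈ 18.9 / 183 = 0.10 mm/yr.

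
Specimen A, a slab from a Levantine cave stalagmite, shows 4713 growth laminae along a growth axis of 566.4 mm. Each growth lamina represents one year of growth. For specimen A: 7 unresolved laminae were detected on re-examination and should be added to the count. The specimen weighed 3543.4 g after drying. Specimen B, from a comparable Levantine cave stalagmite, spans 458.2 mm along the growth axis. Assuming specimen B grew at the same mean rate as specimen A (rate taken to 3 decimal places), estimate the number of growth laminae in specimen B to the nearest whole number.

Specimen A: correcting the raw count gives 4713 + 7 = 4720 true growth laminae.
A: Mean rate = 566.4 mm / 4720 years ≈ 0.120 mm/yr.
B spans 458.2 / 0.120 = 3818.33 years ≈ 3818 growth laminae.

3818 growth laminae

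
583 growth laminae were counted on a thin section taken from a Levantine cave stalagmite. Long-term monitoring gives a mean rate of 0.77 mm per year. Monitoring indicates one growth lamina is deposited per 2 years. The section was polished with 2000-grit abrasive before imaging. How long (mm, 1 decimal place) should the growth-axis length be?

897.8 mm

583 growth laminae at 2 years each span 583 × 2 = 1166 years.
1166 years at 0.77 mm/year gives 0.77 × 1166 = 897.8 mm.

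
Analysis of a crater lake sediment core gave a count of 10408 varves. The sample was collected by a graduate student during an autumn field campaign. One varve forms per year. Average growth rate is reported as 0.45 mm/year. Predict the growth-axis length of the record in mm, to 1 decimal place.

4683.6 mm

The record spans 10408 years at 0.45 mm per year.
Length ≈ 0.45 × 10408 = 4683.6 mm.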